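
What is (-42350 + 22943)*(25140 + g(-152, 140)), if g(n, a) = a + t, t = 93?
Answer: -492413811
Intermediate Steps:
g(n, a) = 93 + a (g(n, a) = a + 93 = 93 + a)
(-42350 + 22943)*(25140 + g(-152, 140)) = (-42350 + 22943)*(25140 + (93 + 140)) = -19407*(25140 + 233) = -19407*25373 = -492413811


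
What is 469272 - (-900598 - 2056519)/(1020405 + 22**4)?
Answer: 588780233909/1254661 ≈ 4.6927e+5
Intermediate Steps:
469272 - (-900598 - 2056519)/(1020405 + 22**4) = 469272 - (-2957117)/(1020405 + 234256) = 469272 - (-2957117)/1254661 = 469272 - 1*(-2957117/1254661) = 469272 + 2957117/1254661 = 588780233909/1254661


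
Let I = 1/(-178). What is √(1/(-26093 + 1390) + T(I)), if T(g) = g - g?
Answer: I*√24703/24703 ≈ 0.0063625*I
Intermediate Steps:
I = -1/178 ≈ -0.0056180
T(g) = 0
√(1/(-26093 + 1390) + T(I)) = √(1/(-26093 + 1390) + 0) = √(1/(-24703) + 0) = √(-1/24703 + 0) = √(-1/24703) = I*√24703/24703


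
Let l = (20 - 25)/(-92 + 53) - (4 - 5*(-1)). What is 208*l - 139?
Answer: -5953/3 ≈ -1984.3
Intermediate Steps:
l = -346/39 (l = -5/(-39) - (4 + 5) = -5*(-1/39) - 1*9 = 5/39 - 9 = -346/39 ≈ -8.8718)
208*l - 139 = 208*(-346/39) - 139 = -5536/3 - 139 = -5953/3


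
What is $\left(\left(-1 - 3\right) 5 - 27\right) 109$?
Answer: $-5123$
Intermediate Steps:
$\left(\left(-1 - 3\right) 5 - 27\right) 109 = \left(\left(-4\right) 5 - 27\right) 109 = \left(-20 - 27\right) 109 = \left(-47\right) 109 = -5123$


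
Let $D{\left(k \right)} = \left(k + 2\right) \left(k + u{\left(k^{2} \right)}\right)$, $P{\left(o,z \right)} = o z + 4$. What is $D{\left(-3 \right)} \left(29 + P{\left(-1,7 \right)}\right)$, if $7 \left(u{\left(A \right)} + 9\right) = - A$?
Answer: $\frac{2418}{7} \approx 345.43$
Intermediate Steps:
$u{\left(A \right)} = -9 - \frac{A}{7}$ ($u{\left(A \right)} = -9 + \frac{\left(-1\right) A}{7} = -9 - \frac{A}{7}$)
$P{\left(o,z \right)} = 4 + o z$
$D{\left(k \right)} = \left(2 + k\right) \left(-9 + k - \frac{k^{2}}{7}\right)$ ($D{\left(k \right)} = \left(k + 2\right) \left(k - \left(9 + \frac{k^{2}}{7}\right)\right) = \left(2 + k\right) \left(-9 + k - \frac{k^{2}}{7}\right)$)
$D{\left(-3 \right)} \left(29 + P{\left(-1,7 \right)}\right) = \left(-18 - -21 - \frac{\left(-3\right)^{3}}{7} + \frac{5 \left(-3\right)^{2}}{7}\right) \left(29 + \left(4 - 7\right)\right) = \left(-18 + 21 - - \frac{27}{7} + \frac{5}{7} \cdot 9\right) \left(29 + \left(4 - 7\right)\right) = \left(-18 + 21 + \frac{27}{7} + \frac{45}{7}\right) \left(29 - 3\right) = \frac{93}{7} \cdot 26 = \frac{2418}{7}$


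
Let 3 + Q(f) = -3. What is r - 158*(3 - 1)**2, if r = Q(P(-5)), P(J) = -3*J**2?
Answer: -638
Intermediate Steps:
Q(f) = -6 (Q(f) = -3 - 3 = -6)
r = -6
r - 158*(3 - 1)**2 = -6 - 158*(3 - 1)**2 = -6 - 158*2**2 = -6 - 158*4 = -6 - 632 = -638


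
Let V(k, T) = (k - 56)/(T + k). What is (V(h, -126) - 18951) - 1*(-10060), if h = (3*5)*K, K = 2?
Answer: -426755/48 ≈ -8890.7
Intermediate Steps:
h = 30 (h = (3*5)*2 = 15*2 = 30)
V(k, T) = (-56 + k)/(T + k)
(V(h, -126) - 18951) - 1*(-10060) = ((-56 + 30)/(-126 + 30) - 18951) - 1*(-10060) = (-26/(-96) - 18951) + 10060 = (-1/96*(-26) - 18951) + 10060 = (13/48 - 18951) + 10060 = -909635/48 + 10060 = -426755/48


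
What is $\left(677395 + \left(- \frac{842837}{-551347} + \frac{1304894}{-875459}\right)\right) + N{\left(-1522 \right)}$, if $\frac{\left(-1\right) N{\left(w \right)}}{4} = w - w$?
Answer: $\frac{326966184034508800}{482681693273} \approx 6.774 \cdot 10^{5}$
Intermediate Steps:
$N{\left(w \right)} = 0$ ($N{\left(w \right)} = - 4 \left(w - w\right) = \left(-4\right) 0 = 0$)
$\left(677395 + \left(- \frac{842837}{-551347} + \frac{1304894}{-875459}\right)\right) + N{\left(-1522 \right)} = \left(677395 + \left(- \frac{842837}{-551347} + \frac{1304894}{-875459}\right)\right) + 0 = \left(677395 + \left(\left(-842837\right) \left(- \frac{1}{551347}\right) + 1304894 \left(- \frac{1}{875459}\right)\right)\right) + 0 = \left(677395 + \left(\frac{842837}{551347} - \frac{1304894}{875459}\right)\right) + 0 = \left(677395 + \frac{18419844965}{482681693273}\right) + 0 = \frac{326966184034508800}{482681693273} + 0 = \frac{326966184034508800}{482681693273}$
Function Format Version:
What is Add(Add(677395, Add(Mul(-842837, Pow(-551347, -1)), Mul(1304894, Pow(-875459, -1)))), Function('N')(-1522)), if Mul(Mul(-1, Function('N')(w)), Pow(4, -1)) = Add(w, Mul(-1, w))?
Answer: Rational(326966184034508800, 482681693273) ≈ 6.7740e+5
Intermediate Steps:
Function('N')(w) = 0 (Function('N')(w) = Mul(-4, Add(w, Mul(-1, w))) = Mul(-4, 0) = 0)
Add(Add(677395, Add(Mul(-842837, Pow(-551347, -1)), Mul(1304894, Pow(-875459, -1)))), Function('N')(-1522)) = Add(Add(677395, Add(Mul(-842837, Pow(-551347, -1)), Mul(1304894, Pow(-875459, -1)))), 0) = Add(Add(677395, Add(Mul(-842837, Rational(-1, 551347)), Mul(1304894, Rational(-1, 875459)))), 0) = Add(Add(677395, Add(Rational(842837, 551347), Rational(-1304894, 875459))), 0) = Add(Add(677395, Rational(18419844965, 482681693273)), 0) = Add(Rational(326966184034508800, 482681693273), 0) = Rational(326966184034508800, 482681693273)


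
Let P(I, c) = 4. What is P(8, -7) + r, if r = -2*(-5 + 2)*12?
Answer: 76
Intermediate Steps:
r = 72 (r = -2*(-3)*12 = 6*12 = 72)
P(8, -7) + r = 4 + 72 = 76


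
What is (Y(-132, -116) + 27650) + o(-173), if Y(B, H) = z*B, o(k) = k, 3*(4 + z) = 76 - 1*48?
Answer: 26773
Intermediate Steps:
z = 16/3 (z = -4 + (76 - 1*48)/3 = -4 + (76 - 48)/3 = -4 + (1/3)*28 = -4 + 28/3 = 16/3 ≈ 5.3333)
Y(B, H) = 16*B/3
(Y(-132, -116) + 27650) + o(-173) = ((16/3)*(-132) + 27650) - 173 = (-704 + 27650) - 173 = 26946 - 173 = 26773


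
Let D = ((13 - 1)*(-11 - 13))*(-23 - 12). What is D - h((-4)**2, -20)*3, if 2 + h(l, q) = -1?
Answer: 10089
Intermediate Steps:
h(l, q) = -3 (h(l, q) = -2 - 1 = -3)
D = 10080 (D = (12*(-24))*(-35) = -288*(-35) = 10080)
D - h((-4)**2, -20)*3 = 10080 - (-3)*3 = 10080 - 1*(-9) = 10080 + 9 = 10089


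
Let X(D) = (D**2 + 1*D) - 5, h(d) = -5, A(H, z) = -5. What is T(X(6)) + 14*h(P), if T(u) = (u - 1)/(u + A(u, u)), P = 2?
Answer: -551/8 ≈ -68.875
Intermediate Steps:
X(D) = -5 + D + D**2 (X(D) = (D**2 + D) - 5 = (D + D**2) - 5 = -5 + D + D**2)
T(u) = (-1 + u)/(-5 + u) (T(u) = (u - 1)/(u - 5) = (-1 + u)/(-5 + u))
T(X(6)) + 14*h(P) = (-1 + (-5 + 6 + 6**2))/(-5 + (-5 + 6 + 6**2)) + 14*(-5) = (-1 + (-5 + 6 + 36))/(-5 + (-5 + 6 + 36)) - 70 = (-1 + 37)/(-5 + 37) - 70 = 36/32 - 70 = (1/32)*36 - 70 = 9/8 - 70 = -551/8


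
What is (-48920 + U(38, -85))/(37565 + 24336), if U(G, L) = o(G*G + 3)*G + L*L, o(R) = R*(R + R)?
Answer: 22726827/8843 ≈ 2570.0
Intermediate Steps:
o(R) = 2*R**2 (o(R) = R*(2*R) = 2*R**2)
U(G, L) = L**2 + 2*G*(3 + G**2)**2 (U(G, L) = (2*(G*G + 3)**2)*G + L*L = (2*(G**2 + 3)**2)*G + L**2 = (2*(3 + G**2)**2)*G + L**2 = 2*G*(3 + G**2)**2 + L**2 = L**2 + 2*G*(3 + G**2)**2)
(-48920 + U(38, -85))/(37565 + 24336) = (-48920 + ((-85)**2 + 2*38*(3 + 38**2)**2))/(37565 + 24336) = (-48920 + (7225 + 2*38*(3 + 1444)**2))/61901 = (-48920 + (7225 + 2*38*1447**2))*(1/61901) = (-48920 + (7225 + 2*38*2093809))*(1/61901) = (-48920 + (7225 + 159129484))*(1/61901) = (-48920 + 159136709)*(1/61901) = 159087789*(1/61901) = 22726827/8843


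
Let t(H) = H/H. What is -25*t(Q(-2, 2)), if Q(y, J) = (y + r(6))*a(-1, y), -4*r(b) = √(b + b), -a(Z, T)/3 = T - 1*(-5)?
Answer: -25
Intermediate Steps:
a(Z, T) = -15 - 3*T (a(Z, T) = -3*(T - 1*(-5)) = -3*(T + 5) = -3*(5 + T) = -15 - 3*T)
r(b) = -√2*√b/4 (r(b) = -√(b + b)/4 = -√2*√b/4)
Q(y, J) = (-15 - 3*y)*(y - √3/2) (Q(y, J) = (y - √2*√6/4)*(-15 - 3*y) = (y - √3/2)*(-15 - 3*y) = (-15 - 3*y)*(y - √3/2))
t(H) = 1
-25*t(Q(-2, 2)) = -25*1 = -25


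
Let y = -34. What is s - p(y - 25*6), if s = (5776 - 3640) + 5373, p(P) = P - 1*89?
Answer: 7782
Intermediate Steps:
p(P) = -89 + P (p(P) = P - 89 = -89 + P)
s = 7509 (s = 2136 + 5373 = 7509)
s - p(y - 25*6) = 7509 - (-89 + (-34 - 25*6)) = 7509 - (-89 + (-34 - 150)) = 7509 - (-89 - 184) = 7509 - 1*(-273) = 7509 + 273 = 7782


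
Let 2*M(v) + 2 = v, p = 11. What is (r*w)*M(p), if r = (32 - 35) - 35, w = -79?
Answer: 13509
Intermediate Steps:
M(v) = -1 + v/2
r = -38 (r = -3 - 35 = -38)
(r*w)*M(p) = (-38*(-79))*(-1 + (½)*11) = 3002*(-1 + 11/2) = 3002*(9/2) = 13509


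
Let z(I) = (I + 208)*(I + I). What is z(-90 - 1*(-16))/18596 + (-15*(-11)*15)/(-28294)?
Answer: -151787927/131538806 ≈ -1.1539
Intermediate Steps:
z(I) = 2*I*(208 + I) (z(I) = (208 + I)*(2*I) = 2*I*(208 + I))
z(-90 - 1*(-16))/18596 + (-15*(-11)*15)/(-28294) = (2*(-90 - 1*(-16))*(208 + (-90 - 1*(-16))))/18596 + (-15*(-11)*15)/(-28294) = (2*(-90 + 16)*(208 + (-90 + 16)))*(1/18596) + (165*15)*(-1/28294) = (2*(-74)*(208 - 74))*(1/18596) + 2475*(-1/28294) = (2*(-74)*134)*(1/18596) - 2475/28294 = -19832*1/18596 - 2475/28294 = -4958/4649 - 2475/28294 = -151787927/131538806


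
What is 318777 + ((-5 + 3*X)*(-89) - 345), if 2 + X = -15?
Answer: 323416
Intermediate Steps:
X = -17 (X = -2 - 15 = -17)
318777 + ((-5 + 3*X)*(-89) - 345) = 318777 + ((-5 + 3*(-17))*(-89) - 345) = 318777 + ((-5 - 51)*(-89) - 345) = 318777 + (-56*(-89) - 345) = 318777 + (4984 - 345) = 318777 + 4639 = 323416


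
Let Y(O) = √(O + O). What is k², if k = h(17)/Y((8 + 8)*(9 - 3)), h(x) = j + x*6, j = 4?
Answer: 2809/48 ≈ 58.521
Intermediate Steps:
h(x) = 4 + 6*x (h(x) = 4 + x*6 = 4 + 6*x)
Y(O) = √2*√O (Y(O) = √(2*O) = √2*√O)
k = 53*√3/12 (k = (4 + 6*17)/((√2*√((8 + 8)*(9 - 3)))) = (4 + 102)/((√2*√(16*6))) = 106/((√2*√96)) = 106/((√2*(4*√6))) = 106/((8*√3)) = 106*(√3/24) = 53*√3/12 ≈ 7.6499)
k² = (53*√3/12)² = 2809/48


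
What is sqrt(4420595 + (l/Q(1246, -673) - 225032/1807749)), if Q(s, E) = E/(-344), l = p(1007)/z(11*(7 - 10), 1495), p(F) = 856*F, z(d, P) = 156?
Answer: sqrt(122944381640290167827946947)/5271998667 ≈ 2103.2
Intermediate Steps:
l = 215498/39 (l = (856*1007)/156 = 861992*(1/156) = 215498/39 ≈ 5525.6)
Q(s, E) = -E/344 (Q(s, E) = E*(-1/344) = -E/344)
sqrt(4420595 + (l/Q(1246, -673) - 225032/1807749)) = sqrt(4420595 + (215498/(39*((-1/344*(-673)))) - 225032/1807749)) = sqrt(4420595 + (215498/(39*(673/344)) - 225032*1/1807749)) = sqrt(4420595 + ((215498/39)*(344/673) - 225032/1807749)) = sqrt(4420595 + (74131312/26247 - 225032/1807749)) = sqrt(4420595 + 44668299573928/15815996001) = sqrt(69960781141614523/15815996001) = sqrt(122944381640290167827946947)/5271998667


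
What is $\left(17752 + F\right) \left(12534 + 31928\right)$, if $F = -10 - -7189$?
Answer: $1108482122$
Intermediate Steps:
$F = 7179$ ($F = -10 + 7189 = 7179$)
$\left(17752 + F\right) \left(12534 + 31928\right) = \left(17752 + 7179\right) \left(12534 + 31928\right) = 24931 \cdot 44462 = 1108482122$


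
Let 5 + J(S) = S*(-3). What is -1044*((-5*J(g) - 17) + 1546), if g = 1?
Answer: -1638036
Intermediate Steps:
J(S) = -5 - 3*S (J(S) = -5 + S*(-3) = -5 - 3*S)
-1044*((-5*J(g) - 17) + 1546) = -1044*((-5*(-5 - 3*1) - 17) + 1546) = -1044*((-5*(-5 - 3) - 17) + 1546) = -1044*((-5*(-8) - 17) + 1546) = -1044*((40 - 17) + 1546) = -1044*(23 + 1546) = -1044*1569 = -1638036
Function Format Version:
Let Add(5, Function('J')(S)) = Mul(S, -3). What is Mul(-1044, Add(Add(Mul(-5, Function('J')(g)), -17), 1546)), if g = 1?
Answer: -1638036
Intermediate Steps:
Function('J')(S) = Add(-5, Mul(-3, S)) (Function('J')(S) = Add(-5, Mul(S, -3)) = Add(-5, Mul(-3, S)))
Mul(-1044, Add(Add(Mul(-5, Function('J')(g)), -17), 1546)) = Mul(-1044, Add(Add(Mul(-5, Add(-5, Mul(-3, 1))), -17), 1546)) = Mul(-1044, Add(Add(Mul(-5, Add(-5, -3)), -17), 1546)) = Mul(-1044, Add(Add(Mul(-5, -8), -17), 1546)) = Mul(-1044, Add(Add(40, -17), 1546)) = Mul(-1044, Add(23, 1546)) = Mul(-1044, 1569) = -1638036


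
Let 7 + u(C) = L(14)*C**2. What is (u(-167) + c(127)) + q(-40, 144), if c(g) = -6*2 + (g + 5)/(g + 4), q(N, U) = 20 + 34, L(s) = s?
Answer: 51153143/131 ≈ 3.9048e+5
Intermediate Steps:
q(N, U) = 54
c(g) = -12 + (5 + g)/(4 + g)
u(C) = -7 + 14*C**2
(u(-167) + c(127)) + q(-40, 144) = ((-7 + 14*(-167)**2) + (-43 - 11*127)/(4 + 127)) + 54 = ((-7 + 14*27889) + (-43 - 1397)/131) + 54 = ((-7 + 390446) + (1/131)*(-1440)) + 54 = (390439 - 1440/131) + 54 = 51146069/131 + 54 = 51153143/131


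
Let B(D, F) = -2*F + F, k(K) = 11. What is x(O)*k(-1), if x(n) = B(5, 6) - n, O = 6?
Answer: -132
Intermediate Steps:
B(D, F) = -F
x(n) = -6 - n (x(n) = -1*6 - n = -6 - n)
x(O)*k(-1) = (-6 - 1*6)*11 = (-6 - 6)*11 = -12*11 = -132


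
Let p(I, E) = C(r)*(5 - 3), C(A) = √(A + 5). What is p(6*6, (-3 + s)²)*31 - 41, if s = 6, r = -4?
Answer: 21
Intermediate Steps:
C(A) = √(5 + A)
p(I, E) = 2 (p(I, E) = √(5 - 4)*(5 - 3) = √1*2 = 1*2 = 2)
p(6*6, (-3 + s)²)*31 - 41 = 2*31 - 41 = 62 - 41 = 21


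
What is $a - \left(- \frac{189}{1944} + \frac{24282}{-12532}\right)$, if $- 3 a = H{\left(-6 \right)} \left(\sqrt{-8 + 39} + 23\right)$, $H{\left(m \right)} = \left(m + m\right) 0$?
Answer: $\frac{459007}{225576} \approx 2.0348$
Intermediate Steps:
$H{\left(m \right)} = 0$ ($H{\left(m \right)} = 2 m 0 = 0$)
$a = 0$ ($a = - \frac{0 \left(\sqrt{-8 + 39} + 23\right)}{3} = - \frac{0 \left(\sqrt{31} + 23\right)}{3} = - \frac{0 \left(23 + \sqrt{31}\right)}{3} = \left(- \frac{1}{3}\right) 0 = 0$)
$a - \left(- \frac{189}{1944} + \frac{24282}{-12532}\right) = 0 - \left(- \frac{189}{1944} + \frac{24282}{-12532}\right) = 0 - \left(\left(-189\right) \frac{1}{1944} + 24282 \left(- \frac{1}{12532}\right)\right) = 0 - \left(- \frac{7}{72} - \frac{12141}{6266}\right) = 0 - - \frac{459007}{225576} = 0 + \frac{459007}{225576} = \frac{459007}{225576}$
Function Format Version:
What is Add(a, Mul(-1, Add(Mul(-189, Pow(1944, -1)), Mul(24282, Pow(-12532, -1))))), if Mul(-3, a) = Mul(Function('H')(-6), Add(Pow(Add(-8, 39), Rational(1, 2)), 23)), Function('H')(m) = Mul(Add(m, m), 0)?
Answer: Rational(459007, 225576) ≈ 2.0348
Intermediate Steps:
Function('H')(m) = 0 (Function('H')(m) = Mul(Mul(2, m), 0) = 0)
a = 0 (a = Mul(Rational(-1, 3), Mul(0, Add(Pow(Add(-8, 39), Rational(1, 2)), 23))) = Mul(Rational(-1, 3), Mul(0, Add(Pow(31, Rational(1, 2)), 23))) = Mul(Rational(-1, 3), Mul(0, Add(23, Pow(31, Rational(1, 2))))) = Mul(Rational(-1, 3), 0) = 0)
Add(a, Mul(-1, Add(Mul(-189, Pow(1944, -1)), Mul(24282, Pow(-12532, -1))))) = Add(0, Mul(-1, Add(Mul(-189, Pow(1944, -1)), Mul(24282, Pow(-12532, -1))))) = Add(0, Mul(-1, Add(Mul(-189, Rational(1, 1944)), Mul(24282, Rational(-1, 12532))))) = Add(0, Mul(-1, Add(Rational(-7, 72), Rational(-12141, 6266)))) = Add(0, Mul(-1, Rational(-459007, 225576))) = Add(0, Rational(459007, 225576)) = Rational(459007, 225576)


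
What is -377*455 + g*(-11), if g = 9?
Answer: -171634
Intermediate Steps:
-377*455 + g*(-11) = -377*455 + 9*(-11) = -171535 - 99 = -171634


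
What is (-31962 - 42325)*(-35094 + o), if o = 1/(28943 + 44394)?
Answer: 191191610748299/73337 ≈ 2.6070e+9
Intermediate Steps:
o = 1/73337 ≈ 1.3636e-5
(-31962 - 42325)*(-35094 + o) = (-31962 - 42325)*(-35094 + 1/73337) = -74287*(-2573688677/73337) = 191191610748299/73337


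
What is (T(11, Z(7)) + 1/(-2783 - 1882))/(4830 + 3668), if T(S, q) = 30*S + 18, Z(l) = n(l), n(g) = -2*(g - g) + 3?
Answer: 231917/5663310 ≈ 0.040951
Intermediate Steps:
n(g) = 3 (n(g) = -2*0 + 3 = 0 + 3 = 3)
Z(l) = 3
T(S, q) = 18 + 30*S
(T(11, Z(7)) + 1/(-2783 - 1882))/(4830 + 3668) = ((18 + 30*11) + 1/(-2783 - 1882))/(4830 + 3668) = ((18 + 330) + 1/(-4665))/8498 = (348 - 1/4665)*(1/8498) = (1623419/4665)*(1/8498) = 231917/5663310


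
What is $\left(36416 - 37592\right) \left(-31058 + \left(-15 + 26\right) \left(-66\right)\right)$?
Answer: $37377984$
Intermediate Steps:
$\left(36416 - 37592\right) \left(-31058 + \left(-15 + 26\right) \left(-66\right)\right) = - 1176 \left(-31058 + 11 \left(-66\right)\right) = - 1176 \left(-31058 - 726\right) = \left(-1176\right) \left(-31784\right) = 37377984$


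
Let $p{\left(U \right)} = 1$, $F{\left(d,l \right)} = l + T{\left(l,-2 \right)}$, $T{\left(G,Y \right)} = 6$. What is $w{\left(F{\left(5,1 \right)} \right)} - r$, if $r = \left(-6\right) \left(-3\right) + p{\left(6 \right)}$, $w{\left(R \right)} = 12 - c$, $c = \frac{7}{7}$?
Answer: $-8$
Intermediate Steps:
$F{\left(d,l \right)} = 6 + l$ ($F{\left(d,l \right)} = l + 6 = 6 + l$)
$c = 1$ ($c = 7 \cdot \frac{1}{7} = 1$)
$w{\left(R \right)} = 11$ ($w{\left(R \right)} = 12 - 1 = 11$)
$r = 19$ ($r = \left(-6\right) \left(-3\right) + 1 = 18 + 1 = 19$)
$w{\left(F{\left(5,1 \right)} \right)} - r = 11 - 19 = -8$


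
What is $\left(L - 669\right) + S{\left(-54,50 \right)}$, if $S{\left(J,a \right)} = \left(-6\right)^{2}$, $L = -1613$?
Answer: $-2246$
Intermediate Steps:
$S{\left(J,a \right)} = 36$
$\left(L - 669\right) + S{\left(-54,50 \right)} = \left(-1613 - 669\right) + 36 = -2282 + 36 = -2246$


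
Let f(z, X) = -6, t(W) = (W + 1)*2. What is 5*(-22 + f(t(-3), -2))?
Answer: -140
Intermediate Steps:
t(W) = 2 + 2*W (t(W) = (1 + W)*2 = 2 + 2*W)
5*(-22 + f(t(-3), -2)) = 5*(-22 - 6) = 5*(-28) = -140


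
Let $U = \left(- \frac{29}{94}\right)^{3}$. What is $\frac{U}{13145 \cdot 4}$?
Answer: $- \frac{24389}{43672106720} \approx -5.5846 \cdot 10^{-7}$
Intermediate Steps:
$U = - \frac{24389}{830584}$ ($U = \left(\left(-29\right) \frac{1}{94}\right)^{3} = \left(- \frac{29}{94}\right)^{3} = - \frac{24389}{830584} \approx -0.029364$)
$\frac{U}{13145 \cdot 4} = - \frac{24389}{830584 \cdot 13145 \cdot 4} = - \frac{24389}{830584 \cdot 52580} = \left(- \frac{24389}{830584}\right) \frac{1}{52580} = - \frac{24389}{43672106720}$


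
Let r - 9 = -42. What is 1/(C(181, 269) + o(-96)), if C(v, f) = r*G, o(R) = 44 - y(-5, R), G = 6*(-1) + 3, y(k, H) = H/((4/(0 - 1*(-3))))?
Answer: 1/215 ≈ 0.0046512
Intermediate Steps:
r = -33 (r = 9 - 42 = -33)
y(k, H) = 3*H/4 (y(k, H) = H/((4/(0 + 3))) = H/((4/3)) = H/((4*(⅓))) = H/(4/3) = H*(¾) = 3*H/4)
G = -3 (G = -6 + 3 = -3)
o(R) = 44 - 3*R/4
C(v, f) = 99 (C(v, f) = -33*(-3) = 99)
1/(C(181, 269) + o(-96)) = 1/(99 + (44 - ¾*(-96))) = 1/(99 + (44 + 72)) = 1/(99 + 116) = 1/215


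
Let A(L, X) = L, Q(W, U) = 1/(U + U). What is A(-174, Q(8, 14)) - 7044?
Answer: -7218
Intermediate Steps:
Q(W, U) = 1/(2*U)
A(-174, Q(8, 14)) - 7044 = -174 - 7044 = -7218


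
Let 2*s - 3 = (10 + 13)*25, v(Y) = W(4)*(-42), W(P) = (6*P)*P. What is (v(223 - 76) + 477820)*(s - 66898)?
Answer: -31558544892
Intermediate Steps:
W(P) = 6*P**2
v(Y) = -4032 (v(Y) = (6*4**2)*(-42) = (6*16)*(-42) = 96*(-42) = -4032)
s = 289 (s = 3/2 + ((10 + 13)*25)/2 = 3/2 + (23*25)/2 = 3/2 + (1/2)*575 = 3/2 + 575/2 = 289)
(v(223 - 76) + 477820)*(s - 66898) = (-4032 + 477820)*(289 - 66898) = 473788*(-66609) = -31558544892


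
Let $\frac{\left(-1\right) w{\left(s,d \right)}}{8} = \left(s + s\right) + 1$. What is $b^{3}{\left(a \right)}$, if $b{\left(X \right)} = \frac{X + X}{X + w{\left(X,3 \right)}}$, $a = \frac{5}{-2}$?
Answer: $- \frac{1000}{205379} \approx -0.004869$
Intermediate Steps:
$a = - \frac{5}{2}$ ($a = 5 \left(- \frac{1}{2}\right) = - \frac{5}{2} \approx -2.5$)
$w{\left(s,d \right)} = -8 - 16 s$ ($w{\left(s,d \right)} = - 8 \left(\left(s + s\right) + 1\right) = - 8 \left(2 s + 1\right) = - 8 \left(1 + 2 s\right) = -8 - 16 s$)
$b{\left(X \right)} = \frac{2 X}{-8 - 15 X}$ ($b{\left(X \right)} = \frac{X + X}{X - \left(8 + 16 X\right)} = \frac{2 X}{-8 - 15 X}$)
$b^{3}{\left(a \right)} = \left(\left(-2\right) \left(- \frac{5}{2}\right) \frac{1}{8 + 15 \left(- \frac{5}{2}\right)}\right)^{3} = \left(\left(-2\right) \left(- \frac{5}{2}\right) \frac{1}{8 - \frac{75}{2}}\right)^{3} = \left(\left(-2\right) \left(- \frac{5}{2}\right) \frac{1}{- \frac{59}{2}}\right)^{3} = \left(\left(-2\right) \left(- \frac{5}{2}\right) \left(- \frac{2}{59}\right)\right)^{3} = \left(- \frac{10}{59}\right)^{3} = - \frac{1000}{205379}$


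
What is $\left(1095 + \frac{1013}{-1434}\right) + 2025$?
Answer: $\frac{4473067}{1434} \approx 3119.3$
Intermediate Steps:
$\left(1095 + \frac{1013}{-1434}\right) + 2025 = \left(1095 + 1013 \left(- \frac{1}{1434}\right)\right) + 2025 = \left(1095 - \frac{1013}{1434}\right) + 2025 = \frac{1569217}{1434} + 2025 = \frac{4473067}{1434}$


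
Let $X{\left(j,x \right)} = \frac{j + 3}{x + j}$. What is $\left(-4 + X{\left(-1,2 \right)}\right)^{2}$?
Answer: $4$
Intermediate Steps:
$X{\left(j,x \right)} = \frac{3 + j}{j + x}$
$\left(-4 + X{\left(-1,2 \right)}\right)^{2} = \left(-4 + \frac{3 - 1}{-1 + 2}\right)^{2} = \left(-4 + 1^{-1} \cdot 2\right)^{2} = \left(-4 + 1 \cdot 2\right)^{2} = \left(-4 + 2\right)^{2} = \left(-2\right)^{2} = 4$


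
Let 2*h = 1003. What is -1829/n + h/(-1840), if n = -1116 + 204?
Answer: 363499/209760 ≈ 1.7329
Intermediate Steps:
h = 1003/2 (h = (1/2)*1003 = 1003/2 ≈ 501.50)
n = -912
-1829/n + h/(-1840) = -1829/(-912) + (1003/2)/(-1840) = -1829*(-1/912) + (1003/2)*(-1/1840) = 1829/912 - 1003/3680 = 363499/209760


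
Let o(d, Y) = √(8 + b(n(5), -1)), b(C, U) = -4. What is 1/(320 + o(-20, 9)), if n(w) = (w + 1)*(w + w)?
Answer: 1/322 ≈ 0.0031056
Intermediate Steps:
n(w) = 2*w*(1 + w) (n(w) = (1 + w)*(2*w) = 2*w*(1 + w))
o(d, Y) = 2 (o(d, Y) = √(8 - 4) = √4 = 2)
1/(320 + o(-20, 9)) = 1/(320 + 2) = 1/322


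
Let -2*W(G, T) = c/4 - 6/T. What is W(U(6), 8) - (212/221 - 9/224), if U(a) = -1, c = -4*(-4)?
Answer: -125943/49504 ≈ -2.5441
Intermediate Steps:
c = 16
W(G, T) = -2 + 3/T (W(G, T) = -(16/4 - 6/T)/2 = -(16*(1/4) - 6/T)/2 = -(4 - 6/T)/2 = -2 + 3/T)
W(U(6), 8) - (212/221 - 9/224) = (-2 + 3/8) - (212/221 - 9/224) = -13/8 - 1*45499/49504 = -13/8 - 45499/49504 = -125943/49504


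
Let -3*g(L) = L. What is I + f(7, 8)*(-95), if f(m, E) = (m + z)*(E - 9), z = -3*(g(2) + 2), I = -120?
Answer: 165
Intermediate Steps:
g(L) = -L/3
z = -4 (z = -3*(-1/3*2 + 2) = -3*(-2/3 + 2) = -3*4/3 = -4)
f(m, E) = (-9 + E)*(-4 + m) (f(m, E) = (m - 4)*(E - 9) = (-4 + m)*(-9 + E) = (-9 + E)*(-4 + m))
I + f(7, 8)*(-95) = -120 + (36 - 9*7 - 4*8 + 8*7)*(-95) = -120 + (36 - 63 - 32 + 56)*(-95) = -120 - 3*(-95) = -120 + 285 = 165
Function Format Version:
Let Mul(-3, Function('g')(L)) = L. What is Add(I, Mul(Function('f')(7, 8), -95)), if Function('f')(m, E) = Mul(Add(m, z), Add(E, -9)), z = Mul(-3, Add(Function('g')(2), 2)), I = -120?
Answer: 165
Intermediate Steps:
Function('g')(L) = Mul(Rational(-1, 3), L)
z = -4 (z = Mul(-3, Add(Mul(Rational(-1, 3), 2), 2)) = Mul(-3, Add(Rational(-2, 3), 2)) = Mul(-3, Rational(4, 3)) = -4)
Function('f')(m, E) = Mul(Add(-9, E), Add(-4, m)) (Function('f')(m, E) = Mul(Add(m, -4), Add(E, -9)) = Mul(Add(-4, m), Add(-9, E)) = Mul(Add(-9, E), Add(-4, m)))
Add(I, Mul(Function('f')(7, 8), -95)) = Add(-120, Mul(Add(36, Mul(-9, 7), Mul(-4, 8), Mul(8, 7)), -95)) = Add(-120, Mul(Add(36, -63, -32, 56), -95)) = Add(-120, Mul(-3, -95)) = Add(-120, 285) = 165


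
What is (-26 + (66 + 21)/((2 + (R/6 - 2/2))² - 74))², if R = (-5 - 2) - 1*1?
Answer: 326633329/442225 ≈ 738.61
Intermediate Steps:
R = -8 (R = -7 - 1 = -8)
(-26 + (66 + 21)/((2 + (R/6 - 2/2))² - 74))² = (-26 + (66 + 21)/((2 + (-8/6 - 2/2))² - 74))² = (-26 + 87/((2 + (-8*⅙ - 2*½))² - 74))² = (-26 + 87/((2 + (-4/3 - 1))² - 74))² = (-26 + 87/((2 - 7/3)² - 74))² = (-26 + 87/((-⅓)² - 74))² = (-26 + 87/(⅑ - 74))² = (-26 + 87/(-665/9))² = (-26 + 87*(-9/665))² = (-26 - 783/665)² = (-18073/665)² = 326633329/442225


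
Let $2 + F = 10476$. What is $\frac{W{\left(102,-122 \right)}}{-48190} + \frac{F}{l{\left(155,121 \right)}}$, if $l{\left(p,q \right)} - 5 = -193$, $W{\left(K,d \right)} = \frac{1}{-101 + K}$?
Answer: $- \frac{63092781}{1132465} \approx -55.713$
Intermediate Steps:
$l{\left(p,q \right)} = -188$ ($l{\left(p,q \right)} = 5 - 193 = -188$)
$F = 10474$ ($F = -2 + 10476 = 10474$)
$\frac{W{\left(102,-122 \right)}}{-48190} + \frac{F}{l{\left(155,121 \right)}} = \frac{1}{\left(-101 + 102\right) \left(-48190\right)} + \frac{10474}{-188} = 1^{-1} \left(- \frac{1}{48190}\right) + 10474 \left(- \frac{1}{188}\right) = 1 \left(- \frac{1}{48190}\right) - \frac{5237}{94} = - \frac{1}{48190} - \frac{5237}{94} = - \frac{63092781}{1132465}$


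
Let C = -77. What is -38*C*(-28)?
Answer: -81928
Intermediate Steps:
-38*C*(-28) = -38*(-77)*(-28) = 2926*(-28) = -81928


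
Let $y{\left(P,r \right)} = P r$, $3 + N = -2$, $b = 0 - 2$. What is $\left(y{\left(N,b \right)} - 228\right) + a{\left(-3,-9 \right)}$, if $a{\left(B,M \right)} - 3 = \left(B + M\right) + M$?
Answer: $-236$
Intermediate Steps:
$b = -2$
$N = -5$ ($N = -3 - 2 = -5$)
$a{\left(B,M \right)} = 3 + B + 2 M$ ($a{\left(B,M \right)} = 3 + \left(\left(B + M\right) + M\right) = 3 + \left(B + 2 M\right) = 3 + B + 2 M$)
$\left(y{\left(N,b \right)} - 228\right) + a{\left(-3,-9 \right)} = \left(\left(-5\right) \left(-2\right) - 228\right) + \left(3 - 3 + 2 \left(-9\right)\right) = \left(10 - 228\right) - 18 = -218 - 18 = -236$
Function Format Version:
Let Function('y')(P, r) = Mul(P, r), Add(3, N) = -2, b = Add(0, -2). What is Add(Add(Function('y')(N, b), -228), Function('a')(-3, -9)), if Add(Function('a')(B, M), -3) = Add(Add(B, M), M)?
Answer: -236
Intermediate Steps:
b = -2
N = -5 (N = Add(-3, -2) = -5)
Function('a')(B, M) = Add(3, B, Mul(2, M)) (Function('a')(B, M) = Add(3, Add(Add(B, M), M)) = Add(3, Add(B, Mul(2, M))) = Add(3, B, Mul(2, M)))
Add(Add(Function('y')(N, b), -228), Function('a')(-3, -9)) = Add(Add(Mul(-5, -2), -228), Add(3, -3, Mul(2, -9))) = Add(Add(10, -228), Add(3, -3, -18)) = Add(-218, -18) = -236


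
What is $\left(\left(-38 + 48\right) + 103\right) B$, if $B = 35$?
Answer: $3955$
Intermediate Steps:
$\left(\left(-38 + 48\right) + 103\right) B = \left(\left(-38 + 48\right) + 103\right) 35 = \left(10 + 103\right) 35 = 113 \cdot 35 = 3955$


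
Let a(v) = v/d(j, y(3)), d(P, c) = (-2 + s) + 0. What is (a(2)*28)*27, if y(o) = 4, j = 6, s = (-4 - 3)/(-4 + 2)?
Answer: 1008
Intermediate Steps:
s = 7/2 (s = -7/(-2) = -7*(-½) = 7/2 ≈ 3.5000)
d(P, c) = 3/2 (d(P, c) = (-2 + 7/2) + 0 = 3/2 + 0 = 3/2)
a(v) = 2*v/3 (a(v) = v/(3/2) = v*(⅔) = 2*v/3)
(a(2)*28)*27 = (((⅔)*2)*28)*27 = ((4/3)*28)*27 = (112/3)*27 = 1008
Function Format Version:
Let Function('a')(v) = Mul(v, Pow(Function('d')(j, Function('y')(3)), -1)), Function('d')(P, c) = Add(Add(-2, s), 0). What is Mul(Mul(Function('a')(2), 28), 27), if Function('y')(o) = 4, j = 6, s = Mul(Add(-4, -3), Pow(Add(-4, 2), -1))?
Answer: 1008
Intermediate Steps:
s = Rational(7, 2) (s = Mul(-7, Pow(-2, -1)) = Mul(-7, Rational(-1, 2)) = Rational(7, 2) ≈ 3.5000)
Function('d')(P, c) = Rational(3, 2) (Function('d')(P, c) = Add(Add(-2, Rational(7, 2)), 0) = Add(Rational(3, 2), 0) = Rational(3, 2))
Function('a')(v) = Mul(Rational(2, 3), v) (Function('a')(v) = Mul(v, Pow(Rational(3, 2), -1)) = Mul(v, Rational(2, 3)) = Mul(Rational(2, 3), v))
Mul(Mul(Function('a')(2), 28), 27) = Mul(Mul(Mul(Rational(2, 3), 2), 28), 27) = Mul(Mul(Rational(4, 3), 28), 27) = Mul(Rational(112, 3), 27) = 1008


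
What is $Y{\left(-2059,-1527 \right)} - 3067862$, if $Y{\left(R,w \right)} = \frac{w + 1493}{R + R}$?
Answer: $- \frac{6316727841}{2059} \approx -3.0679 \cdot 10^{6}$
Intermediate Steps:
$Y{\left(R,w \right)} = \frac{1493 + w}{2 R}$
$Y{\left(-2059,-1527 \right)} - 3067862 = \frac{1493 - 1527}{2 \left(-2059\right)} - 3067862 = \frac{1}{2} \left(- \frac{1}{2059}\right) \left(-34\right) - 3067862 = \frac{17}{2059} - 3067862 = - \frac{6316727841}{2059}$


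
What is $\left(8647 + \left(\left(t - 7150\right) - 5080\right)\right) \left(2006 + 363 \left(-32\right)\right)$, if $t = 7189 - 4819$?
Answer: $11656930$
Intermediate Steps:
$t = 2370$ ($t = 7189 - 4819 = 2370$)
$\left(8647 + \left(\left(t - 7150\right) - 5080\right)\right) \left(2006 + 363 \left(-32\right)\right) = \left(8647 + \left(\left(2370 - 7150\right) - 5080\right)\right) \left(2006 + 363 \left(-32\right)\right) = \left(8647 - 9860\right) \left(2006 - 11616\right) = \left(8647 - 9860\right) \left(-9610\right) = \left(-1213\right) \left(-9610\right) = 11656930$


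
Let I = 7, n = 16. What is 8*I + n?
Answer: 72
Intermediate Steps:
8*I + n = 8*7 + 16 = 56 + 16 = 72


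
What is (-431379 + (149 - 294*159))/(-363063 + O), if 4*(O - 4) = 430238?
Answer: 955952/510999 ≈ 1.8708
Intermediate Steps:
O = 215127/2 (O = 4 + (¼)*430238 = 4 + 215119/2 = 215127/2 ≈ 1.0756e+5)
(-431379 + (149 - 294*159))/(-363063 + O) = (-431379 + (149 - 294*159))/(-363063 + 215127/2) = (-431379 + (149 - 46746))/(-510999/2) = (-431379 - 46597)*(-2/510999) = -477976*(-2/510999) = 955952/510999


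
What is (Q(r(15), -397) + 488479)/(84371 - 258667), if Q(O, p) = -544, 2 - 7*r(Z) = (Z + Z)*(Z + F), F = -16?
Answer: -487935/174296 ≈ -2.7995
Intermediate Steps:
r(Z) = 2/7 - 2*Z*(-16 + Z)/7 (r(Z) = 2/7 - (Z + Z)*(Z - 16)/7 = 2/7 - 2*Z*(-16 + Z)/7)
(Q(r(15), -397) + 488479)/(84371 - 258667) = (-544 + 488479)/(84371 - 258667) = 487935/(-174296) = 487935*(-1/174296) = -487935/174296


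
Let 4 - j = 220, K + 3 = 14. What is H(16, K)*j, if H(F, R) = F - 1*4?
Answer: -2592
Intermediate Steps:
K = 11 (K = -3 + 14 = 11)
H(F, R) = -4 + F (H(F, R) = F - 4 = -4 + F)
j = -216 (j = 4 - 1*220 = 4 - 220 = -216)
H(16, K)*j = (-4 + 16)*(-216) = 12*(-216) = -2592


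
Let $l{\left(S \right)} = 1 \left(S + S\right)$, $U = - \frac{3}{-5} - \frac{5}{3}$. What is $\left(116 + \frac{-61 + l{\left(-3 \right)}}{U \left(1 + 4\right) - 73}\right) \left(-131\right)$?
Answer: $- \frac{3597391}{235} \approx -15308.0$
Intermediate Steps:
$U = - \frac{16}{15}$ ($U = \left(-3\right) \left(- \frac{1}{5}\right) - \frac{5}{3} = \frac{3}{5} - \frac{5}{3} = - \frac{16}{15} \approx -1.0667$)
$l{\left(S \right)} = 2 S$ ($l{\left(S \right)} = 1 \cdot 2 S = 2 S$)
$\left(116 + \frac{-61 + l{\left(-3 \right)}}{U \left(1 + 4\right) - 73}\right) \left(-131\right) = \left(116 + \frac{-61 + 2 \left(-3\right)}{- \frac{16 \left(1 + 4\right)}{15} - 73}\right) \left(-131\right) = \left(116 + \frac{-61 - 6}{\left(- \frac{16}{15}\right) 5 - 73}\right) \left(-131\right) = \left(116 - \frac{67}{- \frac{16}{3} - 73}\right) \left(-131\right) = \left(116 - \frac{67}{- \frac{235}{3}}\right) \left(-131\right) = \left(116 - - \frac{201}{235}\right) \left(-131\right) = \left(116 + \frac{201}{235}\right) \left(-131\right) = \frac{27461}{235} \left(-131\right) = - \frac{3597391}{235}$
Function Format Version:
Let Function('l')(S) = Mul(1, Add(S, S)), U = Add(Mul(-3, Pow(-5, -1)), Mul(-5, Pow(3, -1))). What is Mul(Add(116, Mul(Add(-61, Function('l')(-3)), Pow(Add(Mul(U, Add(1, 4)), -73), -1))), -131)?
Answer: Rational(-3597391, 235) ≈ -15308.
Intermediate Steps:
U = Rational(-16, 15) (U = Add(Mul(-3, Rational(-1, 5)), Mul(-5, Rational(1, 3))) = Add(Rational(3, 5), Rational(-5, 3)) = Rational(-16, 15) ≈ -1.0667)
Function('l')(S) = Mul(2, S) (Function('l')(S) = Mul(1, Mul(2, S)) = Mul(2, S))
Mul(Add(116, Mul(Add(-61, Function('l')(-3)), Pow(Add(Mul(U, Add(1, 4)), -73), -1))), -131) = Mul(Add(116, Mul(Add(-61, Mul(2, -3)), Pow(Add(Mul(Rational(-16, 15), Add(1, 4)), -73), -1))), -131) = Mul(Add(116, Mul(Add(-61, -6), Pow(Add(Mul(Rational(-16, 15), 5), -73), -1))), -131) = Mul(Add(116, Mul(-67, Pow(Add(Rational(-16, 3), -73), -1))), -131) = Mul(Add(116, Mul(-67, Pow(Rational(-235, 3), -1))), -131) = Mul(Add(116, Mul(-67, Rational(-3, 235))), -131) = Mul(Add(116, Rational(201, 235)), -131) = Mul(Rational(27461, 235), -131) = Rational(-3597391, 235)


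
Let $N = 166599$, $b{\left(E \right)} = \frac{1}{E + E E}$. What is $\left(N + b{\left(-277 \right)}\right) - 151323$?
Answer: $\frac{1167880753}{76452} \approx 15276.0$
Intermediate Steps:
$b{\left(E \right)} = \frac{1}{E + E^{2}}$
$\left(N + b{\left(-277 \right)}\right) - 151323 = \left(166599 + \frac{1}{\left(-277\right) \left(1 - 277\right)}\right) - 151323 = \left(166599 - \frac{1}{277 \left(-276\right)}\right) - 151323 = \left(166599 - - \frac{1}{76452}\right) - 151323 = \left(166599 + \frac{1}{76452}\right) - 151323 = \frac{12736826749}{76452} - 151323 = \frac{1167880753}{76452}$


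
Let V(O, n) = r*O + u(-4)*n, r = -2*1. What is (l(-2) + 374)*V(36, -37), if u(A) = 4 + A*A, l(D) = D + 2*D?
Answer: -298816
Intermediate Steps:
l(D) = 3*D
r = -2
u(A) = 4 + A**2
V(O, n) = -2*O + 20*n (V(O, n) = -2*O + (4 + (-4)**2)*n = -2*O + (4 + 16)*n = -2*O + 20*n)
(l(-2) + 374)*V(36, -37) = (3*(-2) + 374)*(-2*36 + 20*(-37)) = (-6 + 374)*(-72 - 740) = 368*(-812) = -298816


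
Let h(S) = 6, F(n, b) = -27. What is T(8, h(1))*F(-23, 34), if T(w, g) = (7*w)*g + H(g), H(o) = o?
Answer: -9234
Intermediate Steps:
T(w, g) = g + 7*g*w (T(w, g) = (7*w)*g + g = 7*g*w + g = g + 7*g*w)
T(8, h(1))*F(-23, 34) = (6*(1 + 7*8))*(-27) = (6*(1 + 56))*(-27) = (6*57)*(-27) = 342*(-27) = -9234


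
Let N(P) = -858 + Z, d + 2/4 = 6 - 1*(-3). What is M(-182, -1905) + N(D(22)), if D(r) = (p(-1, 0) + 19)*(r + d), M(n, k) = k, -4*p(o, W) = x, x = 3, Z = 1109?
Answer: -1654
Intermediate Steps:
p(o, W) = -3/4 (p(o, W) = -1/4*3 = -3/4)
d = 17/2 (d = -1/2 + (6 - 1*(-3)) = -1/2 + (6 + 3) = -1/2 + 9 = 17/2 ≈ 8.5000)
D(r) = 1241/8 + 73*r/4 (D(r) = (-3/4 + 19)*(r + 17/2) = 73*(17/2 + r)/4 = 1241/8 + 73*r/4)
N(P) = 251 (N(P) = -858 + 1109 = 251)
M(-182, -1905) + N(D(22)) = -1905 + 251 = -1654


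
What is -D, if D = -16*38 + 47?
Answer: 561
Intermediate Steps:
D = -561 (D = -608 + 47 = -561)
-D = -1*(-561) = 561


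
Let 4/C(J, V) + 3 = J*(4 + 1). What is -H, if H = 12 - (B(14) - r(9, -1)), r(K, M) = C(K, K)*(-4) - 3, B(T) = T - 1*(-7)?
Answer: 260/21 ≈ 12.381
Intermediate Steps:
C(J, V) = 4/(-3 + 5*J) (C(J, V) = 4/(-3 + J*(4 + 1)) = 4/(-3 + J*5) = 4/(-3 + 5*J))
B(T) = 7 + T (B(T) = T + 7 = 7 + T)
r(K, M) = -3 - 16/(-3 + 5*K) (r(K, M) = (4/(-3 + 5*K))*(-4) - 3 = -16/(-3 + 5*K) - 3 = -3 - 16/(-3 + 5*K))
H = -260/21 (H = 12 - ((7 + 14) - (-7 - 15*9)/(-3 + 5*9)) = 12 - (21 - (-7 - 135)/(-3 + 45)) = 12 - (21 - (-142)/42) = 12 - (21 - 1*(-71/21)) = 12 - (21 + 71/21) = 12 - 1*512/21 = 12 - 512/21 = -260/21 ≈ -12.381)
-H = -1*(-260/21) = 260/21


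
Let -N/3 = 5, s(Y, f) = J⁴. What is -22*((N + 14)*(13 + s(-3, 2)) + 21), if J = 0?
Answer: -176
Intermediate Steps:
s(Y, f) = 0 (s(Y, f) = 0⁴ = 0)
N = -15 (N = -3*5 = -15)
-22*((N + 14)*(13 + s(-3, 2)) + 21) = -22*((-15 + 14)*(13 + 0) + 21) = -22*(-1*13 + 21) = -22*(-13 + 21) = -22*8 = -176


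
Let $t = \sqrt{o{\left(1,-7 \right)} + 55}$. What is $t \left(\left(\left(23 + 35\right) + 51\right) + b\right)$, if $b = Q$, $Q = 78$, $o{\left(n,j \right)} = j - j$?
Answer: $187 \sqrt{55} \approx 1386.8$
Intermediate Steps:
$o{\left(n,j \right)} = 0$
$t = \sqrt{55}$ ($t = \sqrt{0 + 55} = \sqrt{55} \approx 7.4162$)
$b = 78$
$t \left(\left(\left(23 + 35\right) + 51\right) + b\right) = \sqrt{55} \left(\left(\left(23 + 35\right) + 51\right) + 78\right) = \sqrt{55} \left(\left(58 + 51\right) + 78\right) = \sqrt{55} \left(109 + 78\right) = \sqrt{55} \cdot 187 = 187 \sqrt{55}$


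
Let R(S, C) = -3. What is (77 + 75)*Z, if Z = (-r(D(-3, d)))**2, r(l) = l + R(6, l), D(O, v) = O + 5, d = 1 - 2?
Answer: 152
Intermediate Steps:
d = -1
D(O, v) = 5 + O
r(l) = -3 + l (r(l) = l - 3 = -3 + l)
Z = 1 (Z = (-(-3 + (5 - 3)))**2 = (-(-3 + 2))**2 = (-1*(-1))**2 = 1**2 = 1)
(77 + 75)*Z = (77 + 75)*1 = 152*1 = 152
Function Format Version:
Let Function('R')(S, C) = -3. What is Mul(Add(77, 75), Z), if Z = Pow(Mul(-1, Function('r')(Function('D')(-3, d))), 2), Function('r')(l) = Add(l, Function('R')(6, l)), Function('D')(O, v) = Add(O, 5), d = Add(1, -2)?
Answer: 152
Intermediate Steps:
d = -1
Function('D')(O, v) = Add(5, O)
Function('r')(l) = Add(-3, l) (Function('r')(l) = Add(l, -3) = Add(-3, l))
Z = 1 (Z = Pow(Mul(-1, Add(-3, Add(5, -3))), 2) = Pow(Mul(-1, Add(-3, 2)), 2) = Pow(Mul(-1, -1), 2) = Pow(1, 2) = 1)
Mul(Add(77, 75), Z) = Mul(Add(77, 75), 1) = Mul(152, 1) = 152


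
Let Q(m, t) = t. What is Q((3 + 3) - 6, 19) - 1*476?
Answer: -457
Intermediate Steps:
Q((3 + 3) - 6, 19) - 1*476 = 19 - 1*476 = 19 - 476 = -457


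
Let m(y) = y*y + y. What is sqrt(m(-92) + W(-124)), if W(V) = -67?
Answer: sqrt(8305) ≈ 91.132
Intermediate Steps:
m(y) = y + y**2 (m(y) = y**2 + y = y + y**2)
sqrt(m(-92) + W(-124)) = sqrt(-92*(1 - 92) - 67) = sqrt(-92*(-91) - 67) = sqrt(8372 - 67) = sqrt(8305)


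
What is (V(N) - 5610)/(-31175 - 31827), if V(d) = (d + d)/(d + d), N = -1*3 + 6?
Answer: 5609/63002 ≈ 0.089029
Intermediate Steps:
N = 3 (N = -3 + 6 = 3)
V(d) = 1 (V(d) = (2*d)/((2*d)) = (2*d)*(1/(2*d)) = 1)
(V(N) - 5610)/(-31175 - 31827) = (1 - 5610)/(-31175 - 31827) = -5609/(-63002) = -5609*(-1/63002) = 5609/63002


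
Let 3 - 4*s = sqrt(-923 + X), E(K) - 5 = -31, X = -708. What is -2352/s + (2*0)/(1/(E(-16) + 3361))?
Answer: -3528/205 - 1176*I*sqrt(1631)/205 ≈ -17.21 - 231.68*I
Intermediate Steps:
E(K) = -26 (E(K) = 5 - 31 = -26)
s = 3/4 - I*sqrt(1631)/4 (s = 3/4 - sqrt(-923 - 708)/4 = 3/4 - I*sqrt(1631)/4 ≈ 0.75 - 10.096*I)
-2352/s + (2*0)/(1/(E(-16) + 3361)) = -2352/(3/4 - I*sqrt(1631)/4) + (2*0)/(1/(-26 + 3361)) = -2352/(3/4 - I*sqrt(1631)/4) + 0/(1/3335) = -2352/(3/4 - I*sqrt(1631)/4) + 0*3335 = -2352/(3/4 - I*sqrt(1631)/4) + 0 = -2352/(3/4 - I*sqrt(1631)/4)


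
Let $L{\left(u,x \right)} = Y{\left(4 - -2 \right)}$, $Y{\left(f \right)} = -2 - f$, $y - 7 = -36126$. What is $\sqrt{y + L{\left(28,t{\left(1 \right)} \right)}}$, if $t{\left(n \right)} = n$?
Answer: $i \sqrt{36127} \approx 190.07 i$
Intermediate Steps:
$y = -36119$ ($y = 7 - 36126 = -36119$)
$L{\left(u,x \right)} = -8$ ($L{\left(u,x \right)} = -2 - \left(4 - -2\right) = -2 - \left(4 + 2\right) = -2 - 6 = -8$)
$\sqrt{y + L{\left(28,t{\left(1 \right)} \right)}} = \sqrt{-36119 - 8} = \sqrt{-36127} = i \sqrt{36127}$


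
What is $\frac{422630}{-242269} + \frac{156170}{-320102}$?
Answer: $- \frac{86559928995}{38775395719} \approx -2.2323$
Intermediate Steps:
$\frac{422630}{-242269} + \frac{156170}{-320102} = 422630 \left(- \frac{1}{242269}\right) + 156170 \left(- \frac{1}{320102}\right) = - \frac{422630}{242269} - \frac{78085}{160051} = - \frac{86559928995}{38775395719}$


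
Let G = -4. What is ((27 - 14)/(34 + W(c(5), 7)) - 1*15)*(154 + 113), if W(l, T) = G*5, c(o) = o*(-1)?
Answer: -52599/14 ≈ -3757.1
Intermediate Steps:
c(o) = -o
W(l, T) = -20 (W(l, T) = -4*5 = -20)
((27 - 14)/(34 + W(c(5), 7)) - 1*15)*(154 + 113) = ((27 - 14)/(34 - 20) - 1*15)*(154 + 113) = (13/14 - 15)*267 = -197/14*267 = -52599/14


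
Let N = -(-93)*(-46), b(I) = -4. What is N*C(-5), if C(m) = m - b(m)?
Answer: 4278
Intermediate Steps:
N = -4278 (N = -1*4278 = -4278)
C(m) = 4 + m (C(m) = m - 1*(-4) = m + 4 = 4 + m)
N*C(-5) = -4278*(4 - 5) = -4278*(-1) = 4278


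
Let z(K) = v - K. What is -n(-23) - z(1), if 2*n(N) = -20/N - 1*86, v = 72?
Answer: -654/23 ≈ -28.435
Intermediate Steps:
n(N) = -43 - 10/N (n(N) = (-20/N - 1*86)/2 = (-20/N - 86)/2 = (-86 - 20/N)/2 = -43 - 10/N)
z(K) = 72 - K
-n(-23) - z(1) = -(-43 - 10/(-23)) - (72 - 1*1) = -(-43 - 10*(-1/23)) - (72 - 1) = -(-43 + 10/23) - 1*71 = -1*(-979/23) - 71 = 979/23 - 71 = -654/23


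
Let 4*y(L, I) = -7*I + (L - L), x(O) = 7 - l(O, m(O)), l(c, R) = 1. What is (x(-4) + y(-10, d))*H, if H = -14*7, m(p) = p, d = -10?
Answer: -2303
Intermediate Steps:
x(O) = 6 (x(O) = 7 - 1*1 = 7 - 1 = 6)
y(L, I) = -7*I/4 (y(L, I) = (-7*I + (L - L))/4 = (-7*I + 0)/4 = (-7*I)/4 = -7*I/4)
H = -98
(x(-4) + y(-10, d))*H = (6 - 7/4*(-10))*(-98) = (6 + 35/2)*(-98) = (47/2)*(-98) = -2303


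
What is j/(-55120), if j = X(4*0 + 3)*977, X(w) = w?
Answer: -2931/55120 ≈ -0.053175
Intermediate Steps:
j = 2931 (j = (4*0 + 3)*977 = (0 + 3)*977 = 3*977 = 2931)
j/(-55120) = 2931/(-55120) = 2931*(-1/55120) = -2931/55120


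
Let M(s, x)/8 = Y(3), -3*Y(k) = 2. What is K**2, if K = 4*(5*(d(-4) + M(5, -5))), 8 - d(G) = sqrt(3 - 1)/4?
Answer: 26050/9 - 1600*sqrt(2)/3 ≈ 2140.2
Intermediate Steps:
Y(k) = -2/3 (Y(k) = -1/3*2 = -2/3)
M(s, x) = -16/3 (M(s, x) = 8*(-2/3) = -16/3)
d(G) = 8 - sqrt(2)/4 (d(G) = 8 - sqrt(3 - 1)/4 = 8 - sqrt(2)/4)
K = 160/3 - 5*sqrt(2) (K = 4*(5*((8 - sqrt(2)/4) - 16/3)) = 4*(5*(8/3 - sqrt(2)/4)) = 4*(40/3 - 5*sqrt(2)/4) = 160/3 - 5*sqrt(2) ≈ 46.262)
K**2 = (160/3 - 5*sqrt(2))**2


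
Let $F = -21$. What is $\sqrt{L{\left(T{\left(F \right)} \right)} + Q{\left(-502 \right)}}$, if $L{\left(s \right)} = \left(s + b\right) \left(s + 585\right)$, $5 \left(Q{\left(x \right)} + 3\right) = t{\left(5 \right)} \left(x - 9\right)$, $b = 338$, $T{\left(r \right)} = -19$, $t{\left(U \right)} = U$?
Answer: $2 \sqrt{45010} \approx 424.31$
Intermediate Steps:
$Q{\left(x \right)} = -12 + x$ ($Q{\left(x \right)} = -3 + \frac{5 \left(x - 9\right)}{5} = -3 + \frac{5 \left(-9 + x\right)}{5} = -3 + \frac{-45 + 5 x}{5} = -3 + \left(-9 + x\right) = -12 + x$)
$L{\left(s \right)} = \left(338 + s\right) \left(585 + s\right)$ ($L{\left(s \right)} = \left(s + 338\right) \left(s + 585\right) = \left(338 + s\right) \left(585 + s\right)$)
$\sqrt{L{\left(T{\left(F \right)} \right)} + Q{\left(-502 \right)}} = \sqrt{\left(197730 + \left(-19\right)^{2} + 923 \left(-19\right)\right) - 514} = \sqrt{\left(197730 + 361 - 17537\right) - 514} = \sqrt{180554 - 514} = \sqrt{180040} = 2 \sqrt{45010}$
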